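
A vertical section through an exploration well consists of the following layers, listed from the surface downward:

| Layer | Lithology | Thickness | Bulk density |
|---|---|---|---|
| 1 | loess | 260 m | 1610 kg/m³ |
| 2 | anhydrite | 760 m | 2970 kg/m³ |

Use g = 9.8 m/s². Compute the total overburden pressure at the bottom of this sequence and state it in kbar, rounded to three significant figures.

0.262 kbar

loess: 1610 kg/m³ × 9.8 m/s² × 260 m = 4.102×10^6 Pa = 0.04102 kbar
anhydrite: 2970 kg/m³ × 9.8 m/s² × 760 m = 2.212×10^7 Pa = 0.2212 kbar
Total = 0.04102 + 0.2212 = 0.26223 kbar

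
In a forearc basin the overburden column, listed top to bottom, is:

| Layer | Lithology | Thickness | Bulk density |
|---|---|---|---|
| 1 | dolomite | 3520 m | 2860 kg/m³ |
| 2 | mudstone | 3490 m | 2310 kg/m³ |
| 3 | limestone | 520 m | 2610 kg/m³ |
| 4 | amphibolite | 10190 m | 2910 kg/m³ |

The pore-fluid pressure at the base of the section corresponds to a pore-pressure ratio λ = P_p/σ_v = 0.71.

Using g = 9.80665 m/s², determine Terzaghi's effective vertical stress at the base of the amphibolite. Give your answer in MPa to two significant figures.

Overburden (lithostatic) stress σ_v:
dolomite: 2860 kg/m³ × 9.80665 m/s² × 3520 m = 9.873×10^7 Pa = 98.73 MPa
mudstone: 2310 kg/m³ × 9.80665 m/s² × 3490 m = 7.906×10^7 Pa = 79.06 MPa
limestone: 2610 kg/m³ × 9.80665 m/s² × 520 m = 1.331×10^7 Pa = 13.31 MPa
amphibolite: 2910 kg/m³ × 9.80665 m/s² × 10190 m = 2.908×10^8 Pa = 290.8 MPa
Total = 98.73 + 79.06 + 13.31 + 290.8 = 481.89 MPa
Pore pressure P_p = λ·σ_v = 0.71 × 481.9 MPa = 342.1 MPa
Effective stress σ' = σ_v − P_p = 481.9 − 342.1 = 139.75 MPa

140 MPa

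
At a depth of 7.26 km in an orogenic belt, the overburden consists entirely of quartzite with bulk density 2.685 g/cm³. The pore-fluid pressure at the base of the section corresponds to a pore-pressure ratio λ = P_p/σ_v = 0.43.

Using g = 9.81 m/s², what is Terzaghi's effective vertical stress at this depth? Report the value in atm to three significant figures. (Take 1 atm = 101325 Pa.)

Overburden (lithostatic) stress σ_v:
quartzite: 2685 kg/m³ × 9.81 m/s² × 7260 m = 1.912×10^8 Pa = 191.2 MPa
Pore pressure P_p = λ·σ_v = 0.43 × 191.2 MPa = 82.23 MPa
Effective stress σ' = σ_v − P_p = 191.2 − 82.23 = 109.00 MPa = 1075.7 atm

1080 atm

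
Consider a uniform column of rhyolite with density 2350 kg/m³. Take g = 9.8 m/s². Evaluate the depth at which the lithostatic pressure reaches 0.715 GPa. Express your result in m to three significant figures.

h = P/(ρg) = 0.715 GPa / (2350 kg/m³ × 9.8 m/s²) = 7.150×10^8 Pa / 23030 Pa/m = 31046 m

31000 m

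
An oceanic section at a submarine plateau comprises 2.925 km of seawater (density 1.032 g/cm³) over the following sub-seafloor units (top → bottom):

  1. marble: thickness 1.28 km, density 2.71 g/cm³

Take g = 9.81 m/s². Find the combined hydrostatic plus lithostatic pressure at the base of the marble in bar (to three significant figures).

636 bar

seawater: 1032 kg/m³ × 9.81 m/s² × 2925 m = 2.961×10^7 Pa = 296.1 bar
marble: 2710 kg/m³ × 9.81 m/s² × 1280 m = 3.403×10^7 Pa = 340.3 bar
Total = 296.1 + 340.3 = 636.41 bar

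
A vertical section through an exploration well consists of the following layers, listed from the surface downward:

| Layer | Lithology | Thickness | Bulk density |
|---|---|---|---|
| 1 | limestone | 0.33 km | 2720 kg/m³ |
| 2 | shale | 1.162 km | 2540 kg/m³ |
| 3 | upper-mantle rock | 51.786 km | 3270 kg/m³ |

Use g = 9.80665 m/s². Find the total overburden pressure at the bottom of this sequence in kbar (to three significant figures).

17.0 kbar

limestone: 2720 kg/m³ × 9.80665 m/s² × 330 m = 8.802×10^6 Pa = 0.08802 kbar
shale: 2540 kg/m³ × 9.80665 m/s² × 1162 m = 2.894×10^7 Pa = 0.2894 kbar
upper-mantle rock: 3270 kg/m³ × 9.80665 m/s² × 51786 m = 1.661×10^9 Pa = 16.61 kbar
Total = 0.08802 + 0.2894 + 16.61 = 16.984 kbar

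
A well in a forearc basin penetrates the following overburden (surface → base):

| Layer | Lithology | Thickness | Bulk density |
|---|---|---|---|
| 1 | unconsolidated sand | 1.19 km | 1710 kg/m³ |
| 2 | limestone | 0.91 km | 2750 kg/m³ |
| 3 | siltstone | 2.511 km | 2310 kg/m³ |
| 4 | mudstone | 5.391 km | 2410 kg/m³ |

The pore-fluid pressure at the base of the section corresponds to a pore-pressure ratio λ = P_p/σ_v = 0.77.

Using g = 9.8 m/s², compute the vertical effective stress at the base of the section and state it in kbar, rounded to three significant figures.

Overburden (lithostatic) stress σ_v:
unconsolidated sand: 1710 kg/m³ × 9.8 m/s² × 1190 m = 1.994×10^7 Pa = 19.94 MPa
limestone: 2750 kg/m³ × 9.8 m/s² × 910 m = 2.452×10^7 Pa = 24.52 MPa
siltstone: 2310 kg/m³ × 9.8 m/s² × 2511 m = 5.684×10^7 Pa = 56.84 MPa
mudstone: 2410 kg/m³ × 9.8 m/s² × 5391 m = 1.273×10^8 Pa = 127.3 MPa
Total = 19.94 + 24.52 + 56.84 + 127.3 = 228.64 MPa
Pore pressure P_p = λ·σ_v = 0.77 × 228.6 MPa = 176.0 MPa
Effective stress σ' = σ_v − P_p = 228.6 − 176.0 = 52.586 MPa = 0.52586 kbar

0.526 kbar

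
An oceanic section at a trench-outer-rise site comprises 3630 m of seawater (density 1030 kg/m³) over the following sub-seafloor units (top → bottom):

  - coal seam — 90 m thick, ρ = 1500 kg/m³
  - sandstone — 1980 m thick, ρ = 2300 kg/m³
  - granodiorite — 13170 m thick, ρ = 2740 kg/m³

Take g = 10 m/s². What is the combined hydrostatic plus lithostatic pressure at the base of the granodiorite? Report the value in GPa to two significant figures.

seawater: 1030 kg/m³ × 10 m/s² × 3630 m = 3.739×10^7 Pa = 0.03739 GPa
coal seam: 1500 kg/m³ × 10 m/s² × 90 m = 1.350×10^6 Pa = 1.350×10^-3 GPa
sandstone: 2300 kg/m³ × 10 m/s² × 1980 m = 4.554×10^7 Pa = 0.04554 GPa
granodiorite: 2740 kg/m³ × 10 m/s² × 13170 m = 3.609×10^8 Pa = 0.3609 GPa
Total = 0.03739 + 1.350×10^-3 + 0.04554 + 0.3609 = 0.44514 GPa

0.45 GPa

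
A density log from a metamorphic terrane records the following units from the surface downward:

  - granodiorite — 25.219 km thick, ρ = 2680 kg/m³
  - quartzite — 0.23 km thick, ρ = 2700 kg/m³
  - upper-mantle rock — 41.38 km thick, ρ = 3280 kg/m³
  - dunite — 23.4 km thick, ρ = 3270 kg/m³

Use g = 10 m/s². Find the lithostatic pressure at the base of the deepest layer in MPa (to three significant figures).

granodiorite: 2680 kg/m³ × 10 m/s² × 25219 m = 6.759×10^8 Pa = 675.9 MPa
quartzite: 2700 kg/m³ × 10 m/s² × 230 m = 6.210×10^6 Pa = 6.210 MPa
upper-mantle rock: 3280 kg/m³ × 10 m/s² × 41380 m = 1.357×10^9 Pa = 1357 MPa
dunite: 3270 kg/m³ × 10 m/s² × 23400 m = 7.652×10^8 Pa = 765.2 MPa
Total = 675.9 + 6.210 + 1357 + 765.2 = 2804.5 MPa

2800 MPa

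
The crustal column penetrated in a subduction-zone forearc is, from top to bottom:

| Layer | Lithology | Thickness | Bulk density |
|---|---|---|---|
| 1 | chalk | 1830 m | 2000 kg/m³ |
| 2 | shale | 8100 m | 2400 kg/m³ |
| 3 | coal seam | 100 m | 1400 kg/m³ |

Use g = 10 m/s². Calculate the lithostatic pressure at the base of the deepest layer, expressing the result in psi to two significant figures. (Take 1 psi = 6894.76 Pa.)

chalk: 2000 kg/m³ × 10 m/s² × 1830 m = 3.660×10^7 Pa = 5308 psi
shale: 2400 kg/m³ × 10 m/s² × 8100 m = 1.944×10^8 Pa = 28195 psi
coal seam: 1400 kg/m³ × 10 m/s² × 100 m = 1.400×10^6 Pa = 203.1 psi
Total = 5308 + 28195 + 203.1 = 33707 psi

34000 psi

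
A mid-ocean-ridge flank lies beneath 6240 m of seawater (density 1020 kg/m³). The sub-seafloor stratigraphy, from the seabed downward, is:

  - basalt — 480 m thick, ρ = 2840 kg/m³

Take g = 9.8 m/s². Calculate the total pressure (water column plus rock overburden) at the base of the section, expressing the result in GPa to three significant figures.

seawater: 1020 kg/m³ × 9.8 m/s² × 6240 m = 6.238×10^7 Pa = 0.06238 GPa
basalt: 2840 kg/m³ × 9.8 m/s² × 480 m = 1.336×10^7 Pa = 0.01336 GPa
Total = 0.06238 + 0.01336 = 0.075734 GPa

0.0757 GPa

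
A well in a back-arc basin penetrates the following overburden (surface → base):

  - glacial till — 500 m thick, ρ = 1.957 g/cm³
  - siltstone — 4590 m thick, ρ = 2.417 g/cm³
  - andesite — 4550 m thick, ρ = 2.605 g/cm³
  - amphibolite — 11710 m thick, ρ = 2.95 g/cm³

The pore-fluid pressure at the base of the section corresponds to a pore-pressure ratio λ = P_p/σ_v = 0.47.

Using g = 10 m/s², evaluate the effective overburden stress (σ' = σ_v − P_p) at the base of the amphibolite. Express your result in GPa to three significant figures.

Overburden (lithostatic) stress σ_v:
glacial till: 1957 kg/m³ × 10 m/s² × 500 m = 9.785×10^6 Pa = 9.785 MPa
siltstone: 2417 kg/m³ × 10 m/s² × 4590 m = 1.109×10^8 Pa = 110.9 MPa
andesite: 2605 kg/m³ × 10 m/s² × 4550 m = 1.185×10^8 Pa = 118.5 MPa
amphibolite: 2950 kg/m³ × 10 m/s² × 11710 m = 3.454×10^8 Pa = 345.4 MPa
Total = 9.785 + 110.9 + 118.5 + 345.4 = 584.70 MPa
Pore pressure P_p = λ·σ_v = 0.47 × 584.7 MPa = 274.8 MPa
Effective stress σ' = σ_v − P_p = 584.7 − 274.8 = 309.89 MPa = 0.30989 GPa

0.310 GPa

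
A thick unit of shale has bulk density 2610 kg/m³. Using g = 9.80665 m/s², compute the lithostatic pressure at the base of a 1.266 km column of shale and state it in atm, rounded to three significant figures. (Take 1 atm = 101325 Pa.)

320 atm

shale: 2610 kg/m³ × 9.80665 m/s² × 1266 m = 3.240×10^7 Pa = 319.8 atm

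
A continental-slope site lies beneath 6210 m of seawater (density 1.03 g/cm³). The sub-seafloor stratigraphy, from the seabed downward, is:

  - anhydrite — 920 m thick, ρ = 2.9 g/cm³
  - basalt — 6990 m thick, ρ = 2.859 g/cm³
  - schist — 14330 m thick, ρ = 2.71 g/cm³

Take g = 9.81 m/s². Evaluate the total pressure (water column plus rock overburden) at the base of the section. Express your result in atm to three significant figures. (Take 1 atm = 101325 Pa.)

6570 atm

seawater: 1030 kg/m³ × 9.81 m/s² × 6210 m = 6.275×10^7 Pa = 619.3 atm
anhydrite: 2900 kg/m³ × 9.81 m/s² × 920 m = 2.617×10^7 Pa = 258.3 atm
basalt: 2859 kg/m³ × 9.81 m/s² × 6990 m = 1.960×10^8 Pa = 1935 atm
schist: 2710 kg/m³ × 9.81 m/s² × 14330 m = 3.810×10^8 Pa = 3760 atm
Total = 619.3 + 258.3 + 1935 + 3760 = 6572.2 atm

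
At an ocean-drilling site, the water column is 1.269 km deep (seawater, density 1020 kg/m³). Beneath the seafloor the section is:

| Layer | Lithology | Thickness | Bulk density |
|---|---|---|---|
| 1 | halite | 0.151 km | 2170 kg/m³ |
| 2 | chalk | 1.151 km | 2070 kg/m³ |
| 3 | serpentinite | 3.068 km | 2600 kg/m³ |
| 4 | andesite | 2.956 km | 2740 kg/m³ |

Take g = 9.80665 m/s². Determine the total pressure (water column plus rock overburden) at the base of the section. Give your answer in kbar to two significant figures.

seawater: 1020 kg/m³ × 9.80665 m/s² × 1269 m = 1.269×10^7 Pa = 0.1269 kbar
halite: 2170 kg/m³ × 9.80665 m/s² × 151 m = 3.213×10^6 Pa = 0.03213 kbar
chalk: 2070 kg/m³ × 9.80665 m/s² × 1151 m = 2.337×10^7 Pa = 0.2337 kbar
serpentinite: 2600 kg/m³ × 9.80665 m/s² × 3068 m = 7.823×10^7 Pa = 0.7823 kbar
andesite: 2740 kg/m³ × 9.80665 m/s² × 2956 m = 7.943×10^7 Pa = 0.7943 kbar
Total = 0.1269 + 0.03213 + 0.2337 + 0.7823 + 0.7943 = 1.9693 kbar

2.0 kbar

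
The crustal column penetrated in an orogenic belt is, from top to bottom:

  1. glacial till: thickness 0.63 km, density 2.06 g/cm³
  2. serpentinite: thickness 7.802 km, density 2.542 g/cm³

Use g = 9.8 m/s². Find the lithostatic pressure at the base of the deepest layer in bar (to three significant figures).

glacial till: 2060 kg/m³ × 9.8 m/s² × 630 m = 1.272×10^7 Pa = 127.2 bar
serpentinite: 2542 kg/m³ × 9.8 m/s² × 7802 m = 1.944×10^8 Pa = 1944 bar
Total = 127.2 + 1944 = 2070.8 bar

2070 bar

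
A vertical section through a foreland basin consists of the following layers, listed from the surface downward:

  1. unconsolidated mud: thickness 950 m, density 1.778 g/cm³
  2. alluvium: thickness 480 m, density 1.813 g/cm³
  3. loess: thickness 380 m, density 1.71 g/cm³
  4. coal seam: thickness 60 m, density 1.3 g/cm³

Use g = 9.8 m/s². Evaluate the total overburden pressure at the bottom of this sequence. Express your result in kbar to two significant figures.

unconsolidated mud: 1778 kg/m³ × 9.8 m/s² × 950 m = 1.655×10^7 Pa = 0.1655 kbar
alluvium: 1813 kg/m³ × 9.8 m/s² × 480 m = 8.528×10^6 Pa = 0.08528 kbar
loess: 1710 kg/m³ × 9.8 m/s² × 380 m = 6.368×10^6 Pa = 0.06368 kbar
coal seam: 1300 kg/m³ × 9.8 m/s² × 60 m = 7.644×10^5 Pa = 7.644×10^-3 kbar
Total = 0.1655 + 0.08528 + 0.06368 + 7.644×10^-3 = 0.32214 kbar

0.32 kbar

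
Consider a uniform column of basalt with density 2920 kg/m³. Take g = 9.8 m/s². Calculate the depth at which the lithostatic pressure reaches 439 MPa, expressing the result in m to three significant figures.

h = P/(ρg) = 439 MPa / (2920 kg/m³ × 9.8 m/s²) = 4.390×10^8 Pa / 28616 Pa/m = 15341 m

15300 m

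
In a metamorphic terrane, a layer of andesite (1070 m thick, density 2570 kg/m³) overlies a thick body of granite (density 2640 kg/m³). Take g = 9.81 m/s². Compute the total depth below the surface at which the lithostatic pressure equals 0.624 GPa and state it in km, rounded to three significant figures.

24.1 km

Pressure at base of upper layers: 2570×9.81×1070 = 2.698×10^7 Pa = 0.02698 GPa
Remaining pressure to be supplied by granite: 6.240×10^8 − 2.698×10^7 = 5.970×10^8 Pa
Additional depth in granite = 5.970×10^8 Pa / (2640 kg/m³ × 9.81 m/s²) = 23053 m
Total depth = 1070 m + 23053 m = 24123 m
= 24.123 km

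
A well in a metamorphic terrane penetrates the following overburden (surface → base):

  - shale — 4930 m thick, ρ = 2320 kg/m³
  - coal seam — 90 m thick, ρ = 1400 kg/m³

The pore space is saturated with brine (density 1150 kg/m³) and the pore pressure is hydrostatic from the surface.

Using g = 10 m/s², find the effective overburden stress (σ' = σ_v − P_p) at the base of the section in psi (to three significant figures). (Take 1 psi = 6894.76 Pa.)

Overburden (lithostatic) stress σ_v:
shale: 2320 kg/m³ × 10 m/s² × 4930 m = 1.144×10^8 Pa = 114.4 MPa
coal seam: 1400 kg/m³ × 10 m/s² × 90 m = 1.260×10^6 Pa = 1.260 MPa
Total = 114.4 + 1.260 = 115.64 MPa
Pore pressure P_p = 1150 kg/m³ × 10 m/s² × 5020 m = 5.773×10^7 Pa = 57.73 MPa
Effective stress σ' = σ_v − P_p = 115.6 − 57.73 = 57.906 MPa = 8398.6 psi

8400 psi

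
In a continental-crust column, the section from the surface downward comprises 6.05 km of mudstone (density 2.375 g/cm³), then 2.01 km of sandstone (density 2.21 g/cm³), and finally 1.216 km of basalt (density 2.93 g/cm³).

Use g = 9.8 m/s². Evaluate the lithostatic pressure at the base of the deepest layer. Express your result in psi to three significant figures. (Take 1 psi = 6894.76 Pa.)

mudstone: 2375 kg/m³ × 9.8 m/s² × 6050 m = 1.408×10^8 Pa = 20423 psi
sandstone: 2210 kg/m³ × 9.8 m/s² × 2010 m = 4.353×10^7 Pa = 6314 psi
basalt: 2930 kg/m³ × 9.8 m/s² × 1216 m = 3.492×10^7 Pa = 5064 psi
Total = 20423 + 6314 + 5064 = 31801 psi

31800 psi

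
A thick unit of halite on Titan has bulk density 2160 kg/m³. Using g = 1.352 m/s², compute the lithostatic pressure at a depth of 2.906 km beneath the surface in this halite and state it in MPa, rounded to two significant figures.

halite: 2160 kg/m³ × 1.352 m/s² × 2906 m = 8.486×10^6 Pa = 8.486 MPa

8.5 MPa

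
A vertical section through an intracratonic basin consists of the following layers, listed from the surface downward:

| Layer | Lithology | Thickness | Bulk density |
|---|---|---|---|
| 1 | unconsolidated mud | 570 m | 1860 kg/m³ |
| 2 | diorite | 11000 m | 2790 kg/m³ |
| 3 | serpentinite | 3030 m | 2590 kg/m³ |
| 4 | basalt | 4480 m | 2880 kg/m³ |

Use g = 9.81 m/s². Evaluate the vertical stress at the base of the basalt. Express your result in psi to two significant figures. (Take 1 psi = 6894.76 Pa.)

unconsolidated mud: 1860 kg/m³ × 9.81 m/s² × 570 m = 1.040×10^7 Pa = 1508 psi
diorite: 2790 kg/m³ × 9.81 m/s² × 11000 m = 3.011×10^8 Pa = 43666 psi
serpentinite: 2590 kg/m³ × 9.81 m/s² × 3030 m = 7.699×10^7 Pa = 11166 psi
basalt: 2880 kg/m³ × 9.81 m/s² × 4480 m = 1.266×10^8 Pa = 18358 psi
Total = 1508 + 43666 + 11166 + 18358 = 74698 psi

75000 psi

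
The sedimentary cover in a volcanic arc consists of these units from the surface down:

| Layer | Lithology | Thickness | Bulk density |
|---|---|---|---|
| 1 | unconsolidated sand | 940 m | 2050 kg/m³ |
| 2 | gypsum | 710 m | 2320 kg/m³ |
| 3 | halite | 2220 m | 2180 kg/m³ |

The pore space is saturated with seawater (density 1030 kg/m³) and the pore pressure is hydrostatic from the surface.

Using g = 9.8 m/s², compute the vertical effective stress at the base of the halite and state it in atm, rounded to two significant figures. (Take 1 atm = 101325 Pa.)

Overburden (lithostatic) stress σ_v:
unconsolidated sand: 2050 kg/m³ × 9.8 m/s² × 940 m = 1.888×10^7 Pa = 18.88 MPa
gypsum: 2320 kg/m³ × 9.8 m/s² × 710 m = 1.614×10^7 Pa = 16.14 MPa
halite: 2180 kg/m³ × 9.8 m/s² × 2220 m = 4.743×10^7 Pa = 47.43 MPa
Total = 18.88 + 16.14 + 47.43 = 82.455 MPa
Pore pressure P_p = 1030 kg/m³ × 9.8 m/s² × 3870 m = 3.906×10^7 Pa = 39.06 MPa
Effective stress σ' = σ_v − P_p = 82.46 − 39.06 = 43.391 MPa = 428.24 atm

430 atm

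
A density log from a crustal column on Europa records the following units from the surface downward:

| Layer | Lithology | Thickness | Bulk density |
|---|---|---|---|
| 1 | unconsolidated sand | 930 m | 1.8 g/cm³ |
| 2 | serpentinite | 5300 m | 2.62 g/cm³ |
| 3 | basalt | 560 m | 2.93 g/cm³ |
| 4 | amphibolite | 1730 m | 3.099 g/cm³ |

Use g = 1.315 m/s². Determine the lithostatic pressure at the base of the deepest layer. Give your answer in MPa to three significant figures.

29.7 MPa

unconsolidated sand: 1800 kg/m³ × 1.315 m/s² × 930 m = 2.201×10^6 Pa = 2.201 MPa
serpentinite: 2620 kg/m³ × 1.315 m/s² × 5300 m = 1.826×10^7 Pa = 18.26 MPa
basalt: 2930 kg/m³ × 1.315 m/s² × 560 m = 2.158×10^6 Pa = 2.158 MPa
amphibolite: 3099 kg/m³ × 1.315 m/s² × 1730 m = 7.050×10^6 Pa = 7.050 MPa
Total = 2.201 + 18.26 + 2.158 + 7.050 = 29.669 MPa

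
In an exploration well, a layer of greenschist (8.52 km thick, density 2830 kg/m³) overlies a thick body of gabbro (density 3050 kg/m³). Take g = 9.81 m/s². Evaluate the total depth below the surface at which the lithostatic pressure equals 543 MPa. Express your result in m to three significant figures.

Pressure at base of upper layers: 2830×9.81×8520 = 2.365×10^8 Pa = 236.5 MPa
Remaining pressure to be supplied by gabbro: 5.430×10^8 − 2.365×10^8 = 3.065×10^8 Pa
Additional depth in gabbro = 3.065×10^8 Pa / (3050 kg/m³ × 9.81 m/s²) = 10243 m
Total depth = 8520 m + 10243 m = 18763 m

18800 m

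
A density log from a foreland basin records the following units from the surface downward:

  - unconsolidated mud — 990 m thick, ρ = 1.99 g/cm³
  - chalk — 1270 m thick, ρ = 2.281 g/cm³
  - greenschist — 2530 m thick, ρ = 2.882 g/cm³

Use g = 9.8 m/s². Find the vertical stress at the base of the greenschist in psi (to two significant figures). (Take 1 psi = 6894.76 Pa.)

unconsolidated mud: 1990 kg/m³ × 9.8 m/s² × 990 m = 1.931×10^7 Pa = 2800 psi
chalk: 2281 kg/m³ × 9.8 m/s² × 1270 m = 2.839×10^7 Pa = 4118 psi
greenschist: 2882 kg/m³ × 9.8 m/s² × 2530 m = 7.146×10^7 Pa = 10364 psi
Total = 2800 + 4118 + 10364 = 17282 psi

17000 psi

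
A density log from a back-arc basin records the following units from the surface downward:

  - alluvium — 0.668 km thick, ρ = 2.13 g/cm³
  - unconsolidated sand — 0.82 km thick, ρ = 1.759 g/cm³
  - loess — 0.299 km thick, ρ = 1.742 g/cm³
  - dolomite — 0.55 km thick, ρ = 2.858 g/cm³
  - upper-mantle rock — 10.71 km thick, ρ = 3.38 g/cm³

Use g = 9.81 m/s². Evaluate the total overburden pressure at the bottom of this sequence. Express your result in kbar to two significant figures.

alluvium: 2130 kg/m³ × 9.81 m/s² × 668 m = 1.396×10^7 Pa = 0.1396 kbar
unconsolidated sand: 1759 kg/m³ × 9.81 m/s² × 820 m = 1.415×10^7 Pa = 0.1415 kbar
loess: 1742 kg/m³ × 9.81 m/s² × 299 m = 5.110×10^6 Pa = 0.05110 kbar
dolomite: 2858 kg/m³ × 9.81 m/s² × 550 m = 1.542×10^7 Pa = 0.1542 kbar
upper-mantle rock: 3380 kg/m³ × 9.81 m/s² × 10710 m = 3.551×10^8 Pa = 3.551 kbar
Total = 0.1396 + 0.1415 + 0.05110 + 0.1542 + 3.551 = 4.0376 kbar

4.0 kbar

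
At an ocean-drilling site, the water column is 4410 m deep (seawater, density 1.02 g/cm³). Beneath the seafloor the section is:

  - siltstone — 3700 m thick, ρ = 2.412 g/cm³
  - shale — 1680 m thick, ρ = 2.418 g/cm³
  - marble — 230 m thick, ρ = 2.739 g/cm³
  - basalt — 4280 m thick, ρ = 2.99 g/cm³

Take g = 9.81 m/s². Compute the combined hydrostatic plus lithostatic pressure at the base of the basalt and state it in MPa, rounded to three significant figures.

303 MPa

seawater: 1020 kg/m³ × 9.81 m/s² × 4410 m = 4.413×10^7 Pa = 44.13 MPa
siltstone: 2412 kg/m³ × 9.81 m/s² × 3700 m = 8.755×10^7 Pa = 87.55 MPa
shale: 2418 kg/m³ × 9.81 m/s² × 1680 m = 3.985×10^7 Pa = 39.85 MPa
marble: 2739 kg/m³ × 9.81 m/s² × 230 m = 6.180×10^6 Pa = 6.180 MPa
basalt: 2990 kg/m³ × 9.81 m/s² × 4280 m = 1.255×10^8 Pa = 125.5 MPa
Total = 44.13 + 87.55 + 39.85 + 6.180 + 125.5 = 303.25 MPa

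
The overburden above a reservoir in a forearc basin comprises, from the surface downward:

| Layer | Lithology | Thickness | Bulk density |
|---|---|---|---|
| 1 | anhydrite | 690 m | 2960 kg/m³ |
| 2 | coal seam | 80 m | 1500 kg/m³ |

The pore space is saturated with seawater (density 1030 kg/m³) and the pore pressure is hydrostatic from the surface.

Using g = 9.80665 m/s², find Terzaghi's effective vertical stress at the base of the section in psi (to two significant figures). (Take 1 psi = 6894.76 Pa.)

1900 psi

Overburden (lithostatic) stress σ_v:
anhydrite: 2960 kg/m³ × 9.80665 m/s² × 690 m = 2.003×10^7 Pa = 20.03 MPa
coal seam: 1500 kg/m³ × 9.80665 m/s² × 80 m = 1.177×10^6 Pa = 1.177 MPa
Total = 20.03 + 1.177 = 21.206 MPa
Pore pressure P_p = 1030 kg/m³ × 9.80665 m/s² × 770 m = 7.778×10^6 Pa = 7.778 MPa
Effective stress σ' = σ_v − P_p = 21.21 − 7.778 = 13.428 MPa = 1947.6 psi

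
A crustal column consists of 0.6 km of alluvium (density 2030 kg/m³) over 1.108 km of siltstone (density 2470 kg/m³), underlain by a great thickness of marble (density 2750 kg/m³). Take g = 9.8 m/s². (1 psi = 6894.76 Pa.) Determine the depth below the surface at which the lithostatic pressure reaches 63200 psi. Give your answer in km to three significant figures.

Pressure at base of upper layers: 2030×9.8×600 + 2470×9.8×1108 = 3.876×10^7 Pa = 5621 psi
Remaining pressure to be supplied by marble: 4.357×10^8 − 3.876×10^7 = 3.970×10^8 Pa
Additional depth in marble = 3.970×10^8 Pa / (2750 kg/m³ × 9.8 m/s²) = 14731 m
Total depth = 1708 m + 14731 m = 16439 m
= 16.439 km

16.4 km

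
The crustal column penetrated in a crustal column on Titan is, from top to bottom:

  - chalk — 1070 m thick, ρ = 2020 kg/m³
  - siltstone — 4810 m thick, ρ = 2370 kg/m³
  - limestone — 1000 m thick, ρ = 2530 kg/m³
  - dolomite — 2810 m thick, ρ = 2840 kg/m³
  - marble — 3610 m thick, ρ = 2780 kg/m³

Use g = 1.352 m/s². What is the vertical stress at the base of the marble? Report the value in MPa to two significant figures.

chalk: 2020 kg/m³ × 1.352 m/s² × 1070 m = 2.922×10^6 Pa = 2.922 MPa
siltstone: 2370 kg/m³ × 1.352 m/s² × 4810 m = 1.541×10^7 Pa = 15.41 MPa
limestone: 2530 kg/m³ × 1.352 m/s² × 1000 m = 3.421×10^6 Pa = 3.421 MPa
dolomite: 2840 kg/m³ × 1.352 m/s² × 2810 m = 1.079×10^7 Pa = 10.79 MPa
marble: 2780 kg/m³ × 1.352 m/s² × 3610 m = 1.357×10^7 Pa = 13.57 MPa
Total = 2.922 + 15.41 + 3.421 + 10.79 + 13.57 = 46.113 MPa

46 MPa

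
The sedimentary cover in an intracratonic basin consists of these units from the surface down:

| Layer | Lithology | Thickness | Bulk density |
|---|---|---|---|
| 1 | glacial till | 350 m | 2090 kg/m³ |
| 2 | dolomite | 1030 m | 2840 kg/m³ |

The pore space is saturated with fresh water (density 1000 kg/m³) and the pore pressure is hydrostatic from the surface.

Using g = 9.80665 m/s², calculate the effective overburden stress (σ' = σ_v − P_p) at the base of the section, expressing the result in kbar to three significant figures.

0.223 kbar

Overburden (lithostatic) stress σ_v:
glacial till: 2090 kg/m³ × 9.80665 m/s² × 350 m = 7.174×10^6 Pa = 7.174 MPa
dolomite: 2840 kg/m³ × 9.80665 m/s² × 1030 m = 2.869×10^7 Pa = 28.69 MPa
Total = 7.174 + 28.69 = 35.860 MPa
Pore pressure P_p = 1000 kg/m³ × 9.80665 m/s² × 1380 m = 1.353×10^7 Pa = 13.53 MPa
Effective stress σ' = σ_v − P_p = 35.86 − 13.53 = 22.327 MPa = 0.22327 kbar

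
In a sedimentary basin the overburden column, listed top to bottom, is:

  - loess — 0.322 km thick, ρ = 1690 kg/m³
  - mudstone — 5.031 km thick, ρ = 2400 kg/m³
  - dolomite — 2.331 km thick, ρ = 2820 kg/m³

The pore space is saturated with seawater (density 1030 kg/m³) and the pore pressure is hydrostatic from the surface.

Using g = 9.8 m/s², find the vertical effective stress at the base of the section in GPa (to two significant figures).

0.11 GPa

Overburden (lithostatic) stress σ_v:
loess: 1690 kg/m³ × 9.8 m/s² × 322 m = 5.333×10^6 Pa = 5.333 MPa
mudstone: 2400 kg/m³ × 9.8 m/s² × 5031 m = 1.183×10^8 Pa = 118.3 MPa
dolomite: 2820 kg/m³ × 9.8 m/s² × 2331 m = 6.442×10^7 Pa = 64.42 MPa
Total = 5.333 + 118.3 + 64.42 = 188.08 MPa
Pore pressure P_p = 1030 kg/m³ × 9.8 m/s² × 7684 m = 7.756×10^7 Pa = 77.56 MPa
Effective stress σ' = σ_v − P_p = 188.1 − 77.56 = 110.52 MPa = 0.11052 GPa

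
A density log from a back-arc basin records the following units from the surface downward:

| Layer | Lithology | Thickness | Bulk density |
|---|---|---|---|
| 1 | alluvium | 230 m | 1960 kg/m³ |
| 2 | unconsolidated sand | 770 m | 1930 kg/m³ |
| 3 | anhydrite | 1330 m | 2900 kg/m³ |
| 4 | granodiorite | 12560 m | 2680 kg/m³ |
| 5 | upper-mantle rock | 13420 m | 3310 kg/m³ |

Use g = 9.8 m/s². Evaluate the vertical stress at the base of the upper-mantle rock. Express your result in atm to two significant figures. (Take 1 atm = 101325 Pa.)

alluvium: 1960 kg/m³ × 9.8 m/s² × 230 m = 4.418×10^6 Pa = 43.60 atm
unconsolidated sand: 1930 kg/m³ × 9.8 m/s² × 770 m = 1.456×10^7 Pa = 143.7 atm
anhydrite: 2900 kg/m³ × 9.8 m/s² × 1330 m = 3.780×10^7 Pa = 373.0 atm
granodiorite: 2680 kg/m³ × 9.8 m/s² × 12560 m = 3.299×10^8 Pa = 3256 atm
upper-mantle rock: 3310 kg/m³ × 9.8 m/s² × 13420 m = 4.353×10^8 Pa = 4296 atm
Total = 43.60 + 143.7 + 373.0 + 3256 + 4296 = 8112.3 atm

8100 atm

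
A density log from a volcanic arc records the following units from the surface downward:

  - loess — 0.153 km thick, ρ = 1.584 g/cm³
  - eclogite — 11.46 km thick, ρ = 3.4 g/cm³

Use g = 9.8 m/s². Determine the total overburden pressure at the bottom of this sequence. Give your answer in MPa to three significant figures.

loess: 1584 kg/m³ × 9.8 m/s² × 153 m = 2.375×10^6 Pa = 2.375 MPa
eclogite: 3400 kg/m³ × 9.8 m/s² × 11460 m = 3.818×10^8 Pa = 381.8 MPa
Total = 2.375 + 381.8 = 384.22 MPa

384 MPa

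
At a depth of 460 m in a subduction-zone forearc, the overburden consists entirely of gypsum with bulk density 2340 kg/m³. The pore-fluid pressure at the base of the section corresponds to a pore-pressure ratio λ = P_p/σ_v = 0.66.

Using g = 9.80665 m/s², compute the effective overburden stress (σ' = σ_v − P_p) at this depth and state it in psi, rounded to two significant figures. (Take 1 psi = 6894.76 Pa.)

520 psi

Overburden (lithostatic) stress σ_v:
gypsum: 2340 kg/m³ × 9.80665 m/s² × 460 m = 1.056×10^7 Pa = 10.56 MPa
Pore pressure P_p = λ·σ_v = 0.66 × 10.56 MPa = 6.967 MPa
Effective stress σ' = σ_v − P_p = 10.56 − 6.967 = 3.5890 MPa = 520.54 psi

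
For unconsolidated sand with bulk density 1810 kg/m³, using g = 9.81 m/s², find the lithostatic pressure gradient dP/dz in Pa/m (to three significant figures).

17800 Pa/m

dP/dz = ρg = 1810 kg/m³ × 9.81 m/s² = 17756 Pa/m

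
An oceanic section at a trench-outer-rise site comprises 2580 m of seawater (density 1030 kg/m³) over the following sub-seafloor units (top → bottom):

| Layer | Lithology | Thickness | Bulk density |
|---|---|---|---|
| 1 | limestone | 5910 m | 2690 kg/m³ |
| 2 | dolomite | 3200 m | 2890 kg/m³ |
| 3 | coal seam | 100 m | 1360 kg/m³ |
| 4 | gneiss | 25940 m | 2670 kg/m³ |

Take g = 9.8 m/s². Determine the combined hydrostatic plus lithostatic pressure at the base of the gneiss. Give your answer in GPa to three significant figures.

seawater: 1030 kg/m³ × 9.8 m/s² × 2580 m = 2.604×10^7 Pa = 0.02604 GPa
limestone: 2690 kg/m³ × 9.8 m/s² × 5910 m = 1.558×10^8 Pa = 0.1558 GPa
dolomite: 2890 kg/m³ × 9.8 m/s² × 3200 m = 9.063×10^7 Pa = 0.09063 GPa
coal seam: 1360 kg/m³ × 9.8 m/s² × 100 m = 1.333×10^6 Pa = 1.333×10^-3 GPa
gneiss: 2670 kg/m³ × 9.8 m/s² × 25940 m = 6.787×10^8 Pa = 0.6787 GPa
Total = 0.02604 + 0.1558 + 0.09063 + 1.333×10^-3 + 0.6787 = 0.95255 GPa

0.953 GPa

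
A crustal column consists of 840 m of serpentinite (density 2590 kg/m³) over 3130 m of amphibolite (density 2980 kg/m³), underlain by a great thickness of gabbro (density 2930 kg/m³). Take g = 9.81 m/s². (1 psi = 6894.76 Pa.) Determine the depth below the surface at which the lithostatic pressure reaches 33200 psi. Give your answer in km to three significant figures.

8.01 km

Pressure at base of upper layers: 2590×9.81×840 + 2980×9.81×3130 = 1.128×10^8 Pa = 16367 psi
Remaining pressure to be supplied by gabbro: 2.289×10^8 − 1.128×10^8 = 1.161×10^8 Pa
Additional depth in gabbro = 1.161×10^8 Pa / (2930 kg/m³ × 9.81 m/s²) = 4037.9 m
Total depth = 3970 m + 4037.9 m = 8007.9 m
= 8.0079 km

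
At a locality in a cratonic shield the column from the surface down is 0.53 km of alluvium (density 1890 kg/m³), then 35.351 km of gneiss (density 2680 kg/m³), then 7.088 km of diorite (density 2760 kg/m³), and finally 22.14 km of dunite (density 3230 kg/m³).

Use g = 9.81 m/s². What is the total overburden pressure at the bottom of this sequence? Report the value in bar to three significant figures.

18300 bar

alluvium: 1890 kg/m³ × 9.81 m/s² × 530 m = 9.827×10^6 Pa = 98.27 bar
gneiss: 2680 kg/m³ × 9.81 m/s² × 35351 m = 9.294×10^8 Pa = 9294 bar
diorite: 2760 kg/m³ × 9.81 m/s² × 7088 m = 1.919×10^8 Pa = 1919 bar
dunite: 3230 kg/m³ × 9.81 m/s² × 22140 m = 7.015×10^8 Pa = 7015 bar
Total = 98.27 + 9294 + 1919 + 7015 = 18327 bar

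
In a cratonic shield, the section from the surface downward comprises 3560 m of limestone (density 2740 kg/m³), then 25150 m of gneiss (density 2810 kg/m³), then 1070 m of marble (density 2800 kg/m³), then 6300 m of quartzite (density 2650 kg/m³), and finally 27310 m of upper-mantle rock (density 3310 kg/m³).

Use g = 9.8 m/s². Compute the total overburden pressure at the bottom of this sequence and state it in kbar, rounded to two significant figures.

limestone: 2740 kg/m³ × 9.8 m/s² × 3560 m = 9.559×10^7 Pa = 0.9559 kbar
gneiss: 2810 kg/m³ × 9.8 m/s² × 25150 m = 6.926×10^8 Pa = 6.926 kbar
marble: 2800 kg/m³ × 9.8 m/s² × 1070 m = 2.936×10^7 Pa = 0.2936 kbar
quartzite: 2650 kg/m³ × 9.8 m/s² × 6300 m = 1.636×10^8 Pa = 1.636 kbar
upper-mantle rock: 3310 kg/m³ × 9.8 m/s² × 27310 m = 8.859×10^8 Pa = 8.859 kbar
Total = 0.9559 + 6.926 + 0.2936 + 1.636 + 8.859 = 18.670 kbar

19 kbar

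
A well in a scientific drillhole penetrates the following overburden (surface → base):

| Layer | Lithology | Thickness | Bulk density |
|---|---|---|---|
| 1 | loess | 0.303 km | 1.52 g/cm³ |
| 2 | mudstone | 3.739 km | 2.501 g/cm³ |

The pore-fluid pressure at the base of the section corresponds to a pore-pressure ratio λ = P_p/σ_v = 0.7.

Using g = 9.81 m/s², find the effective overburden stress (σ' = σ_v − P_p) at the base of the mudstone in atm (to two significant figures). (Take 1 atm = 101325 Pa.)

280 atm

Overburden (lithostatic) stress σ_v:
loess: 1520 kg/m³ × 9.81 m/s² × 303 m = 4.518×10^6 Pa = 4.518 MPa
mudstone: 2501 kg/m³ × 9.81 m/s² × 3739 m = 9.174×10^7 Pa = 91.74 MPa
Total = 4.518 + 91.74 = 96.254 MPa
Pore pressure P_p = λ·σ_v = 0.7 × 96.25 MPa = 67.38 MPa
Effective stress σ' = σ_v − P_p = 96.25 − 67.38 = 28.876 MPa = 284.99 atm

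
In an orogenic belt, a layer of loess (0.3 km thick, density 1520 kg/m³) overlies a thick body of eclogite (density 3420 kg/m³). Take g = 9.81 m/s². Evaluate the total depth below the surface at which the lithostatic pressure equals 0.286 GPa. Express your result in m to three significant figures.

Pressure at base of upper layers: 1520×9.81×300 = 4.473×10^6 Pa = 4.473×10^-3 GPa
Remaining pressure to be supplied by eclogite: 2.860×10^8 − 4.473×10^6 = 2.815×10^8 Pa
Additional depth in eclogite = 2.815×10^8 Pa / (3420 kg/m³ × 9.81 m/s²) = 8391.2 m
Total depth = 300 m + 8391.2 m = 8691.2 m

8690 m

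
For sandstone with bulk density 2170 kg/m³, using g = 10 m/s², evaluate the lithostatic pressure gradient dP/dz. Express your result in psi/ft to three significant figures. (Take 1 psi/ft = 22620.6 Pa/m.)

dP/dz = ρg = 2170 kg/m³ × 10 m/s² = 21700 Pa/m
= 21700 Pa/m × (1 psi/ft / 22621 Pa/m) = 0.95930 psi/ft

0.959 psi/ft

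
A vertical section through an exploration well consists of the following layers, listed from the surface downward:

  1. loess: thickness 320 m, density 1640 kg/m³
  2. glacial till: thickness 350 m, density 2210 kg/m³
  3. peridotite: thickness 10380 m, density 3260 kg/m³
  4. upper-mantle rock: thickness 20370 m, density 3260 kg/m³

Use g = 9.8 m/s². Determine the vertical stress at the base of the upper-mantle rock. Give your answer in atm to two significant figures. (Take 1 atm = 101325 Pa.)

9800 atm

loess: 1640 kg/m³ × 9.8 m/s² × 320 m = 5.143×10^6 Pa = 50.76 atm
glacial till: 2210 kg/m³ × 9.8 m/s² × 350 m = 7.580×10^6 Pa = 74.81 atm
peridotite: 3260 kg/m³ × 9.8 m/s² × 10380 m = 3.316×10^8 Pa = 3273 atm
upper-mantle rock: 3260 kg/m³ × 9.8 m/s² × 20370 m = 6.508×10^8 Pa = 6423 atm
Total = 50.76 + 74.81 + 3273 + 6423 = 9821.1 atm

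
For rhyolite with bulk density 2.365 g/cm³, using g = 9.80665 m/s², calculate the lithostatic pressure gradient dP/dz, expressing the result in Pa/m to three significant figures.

23200 Pa/m

dP/dz = ρg = 2365 kg/m³ × 9.80665 m/s² = 23193 Pa/m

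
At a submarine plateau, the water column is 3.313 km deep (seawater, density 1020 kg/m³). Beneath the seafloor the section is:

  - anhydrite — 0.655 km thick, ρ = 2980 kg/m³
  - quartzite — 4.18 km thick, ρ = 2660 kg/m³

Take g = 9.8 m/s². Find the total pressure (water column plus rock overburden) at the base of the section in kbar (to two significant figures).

seawater: 1020 kg/m³ × 9.8 m/s² × 3313 m = 3.312×10^7 Pa = 0.3312 kbar
anhydrite: 2980 kg/m³ × 9.8 m/s² × 655 m = 1.913×10^7 Pa = 0.1913 kbar
quartzite: 2660 kg/m³ × 9.8 m/s² × 4180 m = 1.090×10^8 Pa = 1.090 kbar
Total = 0.3312 + 0.1913 + 1.090 = 1.6121 kbar

1.6 kbar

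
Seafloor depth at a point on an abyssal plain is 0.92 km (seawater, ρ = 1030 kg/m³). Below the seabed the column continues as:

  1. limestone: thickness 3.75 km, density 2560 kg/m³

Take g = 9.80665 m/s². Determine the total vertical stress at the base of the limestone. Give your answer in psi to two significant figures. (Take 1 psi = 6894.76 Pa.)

seawater: 1030 kg/m³ × 9.80665 m/s² × 920 m = 9.293×10^6 Pa = 1348 psi
limestone: 2560 kg/m³ × 9.80665 m/s² × 3750 m = 9.414×10^7 Pa = 13654 psi
Total = 1348 + 13654 = 15002 psi

15000 psi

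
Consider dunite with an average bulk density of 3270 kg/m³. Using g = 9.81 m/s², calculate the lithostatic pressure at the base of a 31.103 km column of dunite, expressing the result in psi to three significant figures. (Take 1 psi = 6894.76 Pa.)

dunite: 3270 kg/m³ × 9.81 m/s² × 31103 m = 9.977×10^8 Pa = 1.447×10^5 psi

145000 psi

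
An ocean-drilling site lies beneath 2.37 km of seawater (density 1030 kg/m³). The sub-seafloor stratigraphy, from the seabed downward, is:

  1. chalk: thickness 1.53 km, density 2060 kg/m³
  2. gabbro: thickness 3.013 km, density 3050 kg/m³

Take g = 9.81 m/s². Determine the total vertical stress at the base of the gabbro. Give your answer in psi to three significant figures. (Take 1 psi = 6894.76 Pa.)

seawater: 1030 kg/m³ × 9.81 m/s² × 2370 m = 2.395×10^7 Pa = 3473 psi
chalk: 2060 kg/m³ × 9.81 m/s² × 1530 m = 3.092×10^7 Pa = 4484 psi
gabbro: 3050 kg/m³ × 9.81 m/s² × 3013 m = 9.015×10^7 Pa = 13075 psi
Total = 3473 + 4484 + 13075 = 21033 psi

21000 psi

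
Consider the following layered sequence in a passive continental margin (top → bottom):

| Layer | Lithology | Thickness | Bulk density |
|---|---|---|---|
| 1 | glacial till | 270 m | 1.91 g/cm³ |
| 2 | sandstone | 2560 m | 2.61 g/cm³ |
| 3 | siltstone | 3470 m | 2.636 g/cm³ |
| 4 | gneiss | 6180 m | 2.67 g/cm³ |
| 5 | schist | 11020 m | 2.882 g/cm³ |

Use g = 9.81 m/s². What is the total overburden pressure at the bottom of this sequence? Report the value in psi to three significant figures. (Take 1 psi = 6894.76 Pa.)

91900 psi

glacial till: 1910 kg/m³ × 9.81 m/s² × 270 m = 5.059×10^6 Pa = 733.7 psi
sandstone: 2610 kg/m³ × 9.81 m/s² × 2560 m = 6.555×10^7 Pa = 9507 psi
siltstone: 2636 kg/m³ × 9.81 m/s² × 3470 m = 8.973×10^7 Pa = 13014 psi
gneiss: 2670 kg/m³ × 9.81 m/s² × 6180 m = 1.619×10^8 Pa = 23477 psi
schist: 2882 kg/m³ × 9.81 m/s² × 11020 m = 3.116×10^8 Pa = 45188 psi
Total = 733.7 + 9507 + 13014 + 23477 + 45188 = 91921 psi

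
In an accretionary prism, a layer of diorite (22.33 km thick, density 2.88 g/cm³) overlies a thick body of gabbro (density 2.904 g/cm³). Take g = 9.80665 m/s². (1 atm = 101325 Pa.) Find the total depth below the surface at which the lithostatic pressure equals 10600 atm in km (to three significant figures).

37.9 km

Pressure at base of upper layers: 2880×9.80665×22330 = 6.307×10^8 Pa = 6224 atm
Remaining pressure to be supplied by gabbro: 1.074×10^9 − 6.307×10^8 = 4.434×10^8 Pa
Additional depth in gabbro = 4.434×10^8 Pa / (2904 kg/m³ × 9.80665 m/s²) = 15569 m
Total depth = 22330 m + 15569 m = 37899 m
= 37.899 km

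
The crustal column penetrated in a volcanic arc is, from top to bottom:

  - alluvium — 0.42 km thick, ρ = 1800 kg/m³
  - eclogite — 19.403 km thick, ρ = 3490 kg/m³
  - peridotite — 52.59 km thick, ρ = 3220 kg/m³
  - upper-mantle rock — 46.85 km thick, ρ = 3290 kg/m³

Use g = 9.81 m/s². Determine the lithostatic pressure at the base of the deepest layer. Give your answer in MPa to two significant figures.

3800 MPa

alluvium: 1800 kg/m³ × 9.81 m/s² × 420 m = 7.416×10^6 Pa = 7.416 MPa
eclogite: 3490 kg/m³ × 9.81 m/s² × 19403 m = 6.643×10^8 Pa = 664.3 MPa
peridotite: 3220 kg/m³ × 9.81 m/s² × 52590 m = 1.661×10^9 Pa = 1661 MPa
upper-mantle rock: 3290 kg/m³ × 9.81 m/s² × 46850 m = 1.512×10^9 Pa = 1512 MPa
Total = 7.416 + 664.3 + 1661 + 1512 = 3845.0 MPa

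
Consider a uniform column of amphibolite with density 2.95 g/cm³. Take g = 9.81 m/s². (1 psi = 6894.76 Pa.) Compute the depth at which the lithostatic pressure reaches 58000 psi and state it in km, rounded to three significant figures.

h = P/(ρg) = 58000 psi / (2950 kg/m³ × 9.81 m/s²) = 3.999×10^8 Pa / 28940 Pa/m = 13818 m
= 13.818 km

13.8 km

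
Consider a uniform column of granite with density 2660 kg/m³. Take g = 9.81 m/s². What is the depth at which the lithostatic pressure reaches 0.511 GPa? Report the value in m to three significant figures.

19600 m

h = P/(ρg) = 0.511 GPa / (2660 kg/m³ × 9.81 m/s²) = 5.110×10^8 Pa / 26095 Pa/m = 19583 m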